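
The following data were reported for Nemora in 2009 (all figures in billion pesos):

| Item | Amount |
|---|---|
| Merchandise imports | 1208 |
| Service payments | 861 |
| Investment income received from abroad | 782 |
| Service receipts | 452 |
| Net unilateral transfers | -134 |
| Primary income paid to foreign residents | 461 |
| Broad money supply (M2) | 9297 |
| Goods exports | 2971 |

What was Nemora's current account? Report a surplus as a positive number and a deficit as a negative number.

Goods balance = 2971 - 1208 = 1763
Services balance = 452 - 861 = -409
Trade balance (goods + services) = 1763 + (-409) = 1354
Net primary income = 782 - 461 = 321
Net secondary income = -134
Current account = 1354 + 321 + (-134) = 1541

1541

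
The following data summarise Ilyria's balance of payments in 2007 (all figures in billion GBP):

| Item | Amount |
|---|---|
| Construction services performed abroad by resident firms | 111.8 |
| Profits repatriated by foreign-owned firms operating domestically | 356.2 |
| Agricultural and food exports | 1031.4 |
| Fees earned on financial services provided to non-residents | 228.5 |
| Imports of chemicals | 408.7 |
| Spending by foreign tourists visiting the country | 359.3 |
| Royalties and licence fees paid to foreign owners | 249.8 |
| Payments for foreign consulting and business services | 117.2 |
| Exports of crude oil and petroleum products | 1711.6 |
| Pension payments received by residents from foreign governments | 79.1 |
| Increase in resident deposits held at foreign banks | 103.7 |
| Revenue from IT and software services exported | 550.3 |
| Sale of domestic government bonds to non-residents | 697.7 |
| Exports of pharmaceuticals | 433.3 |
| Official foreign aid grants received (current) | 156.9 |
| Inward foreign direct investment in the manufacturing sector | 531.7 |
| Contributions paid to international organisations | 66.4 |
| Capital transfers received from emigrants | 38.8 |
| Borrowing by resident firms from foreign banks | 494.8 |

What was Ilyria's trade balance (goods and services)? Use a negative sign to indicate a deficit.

3650.5

Goods: 1711.6 + 433.3 + 1031.4 - 408.7 = 2767.6
Services: 111.8 + 550.3 - 117.2 + 359.3 - 249.8 + 228.5 = 882.9
Trade balance = 2767.6 + 882.9 = 3650.5
(Excluded from the trade balance — primary income: profits repatriated by foreign-owned firms operating domestically 356.2; secondary income: pension payments received by residents from foreign governments 79.1, official foreign aid grants received (current) 156.9, contributions paid to international organisations 66.4; financial account: increase in resident deposits held at foreign banks 103.7, sale of domestic government bonds to non-residents 697.7, inward foreign direct investment in the manufacturing sector 531.7, borrowing by resident firms from foreign banks 494.8; capital account: capital transfers received from emigrants 38.8.)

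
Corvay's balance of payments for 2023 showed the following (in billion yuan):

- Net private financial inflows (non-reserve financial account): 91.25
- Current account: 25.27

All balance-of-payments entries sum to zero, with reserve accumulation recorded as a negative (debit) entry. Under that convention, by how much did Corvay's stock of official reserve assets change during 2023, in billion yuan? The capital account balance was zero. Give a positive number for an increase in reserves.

116.52

Official reserve transactions balance = -(25.27 + 91.25) = -116.52
An accumulation of reserves is recorded as a debit (negative entry), so the change in the stock of reserves is the negative of that balance.
Change in official reserves = -(-116.52) = 116.52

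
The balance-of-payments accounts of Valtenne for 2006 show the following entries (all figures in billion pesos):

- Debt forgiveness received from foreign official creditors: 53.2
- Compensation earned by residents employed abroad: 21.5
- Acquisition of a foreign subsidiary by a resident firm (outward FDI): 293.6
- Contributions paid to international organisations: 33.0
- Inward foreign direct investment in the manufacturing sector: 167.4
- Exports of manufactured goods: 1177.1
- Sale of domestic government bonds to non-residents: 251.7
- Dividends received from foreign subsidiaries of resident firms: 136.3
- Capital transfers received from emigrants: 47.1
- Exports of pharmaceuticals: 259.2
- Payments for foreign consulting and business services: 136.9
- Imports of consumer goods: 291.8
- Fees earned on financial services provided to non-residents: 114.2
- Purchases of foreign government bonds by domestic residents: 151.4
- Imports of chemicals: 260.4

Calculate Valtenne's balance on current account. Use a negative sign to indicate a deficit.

Goods: 1177.1 + 259.2 - 260.4 - 291.8 = 884.1
Services: -136.9 + 114.2 = -22.7
Primary income: 136.3 + 21.5 = 157.8
Secondary income: -33.0
Current account = 884.1 + (-22.7) + 157.8 + (-33.0) = 986.2
(Excluded from the current account — capital account: debt forgiveness received from foreign official creditors 53.2, capital transfers received from emigrants 47.1; financial account: acquisition of a foreign subsidiary by a resident firm (outward FDI) 293.6, inward foreign direct investment in the manufacturing sector 167.4, sale of domestic government bonds to non-residents 251.7, purchases of foreign government bonds by domestic residents 151.4.)

986.2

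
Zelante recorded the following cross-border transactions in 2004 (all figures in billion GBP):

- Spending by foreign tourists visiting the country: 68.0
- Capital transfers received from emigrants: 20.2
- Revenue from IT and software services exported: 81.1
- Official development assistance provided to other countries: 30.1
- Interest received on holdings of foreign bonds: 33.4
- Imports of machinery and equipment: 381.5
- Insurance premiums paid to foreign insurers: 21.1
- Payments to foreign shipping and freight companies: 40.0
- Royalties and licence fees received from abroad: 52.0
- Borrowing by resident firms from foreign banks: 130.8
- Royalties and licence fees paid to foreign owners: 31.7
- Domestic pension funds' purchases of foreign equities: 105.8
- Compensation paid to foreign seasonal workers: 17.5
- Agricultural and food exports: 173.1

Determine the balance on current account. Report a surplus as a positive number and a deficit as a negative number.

Goods: 173.1 - 381.5 = -208.4
Services: 52.0 - 40.0 + 81.1 - 21.1 + 68.0 - 31.7 = 108.3
Primary income: -17.5 + 33.4 = 15.9
Secondary income: -30.1
Current account = (-208.4) + 108.3 + 15.9 + (-30.1) = -114.3
(Excluded from the current account — capital account: capital transfers received from emigrants 20.2; financial account: borrowing by resident firms from foreign banks 130.8, domestic pension funds' purchases of foreign equities 105.8.)

-114.3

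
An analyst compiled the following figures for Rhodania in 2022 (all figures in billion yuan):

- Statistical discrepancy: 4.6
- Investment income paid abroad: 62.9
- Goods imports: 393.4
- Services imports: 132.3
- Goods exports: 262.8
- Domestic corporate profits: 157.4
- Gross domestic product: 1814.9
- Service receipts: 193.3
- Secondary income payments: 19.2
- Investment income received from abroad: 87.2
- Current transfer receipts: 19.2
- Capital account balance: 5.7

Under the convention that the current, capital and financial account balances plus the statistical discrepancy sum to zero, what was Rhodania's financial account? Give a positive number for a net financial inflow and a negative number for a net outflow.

35.0

Goods balance = 262.8 - 393.4 = -130.6
Services balance = 193.3 - 132.3 = 61.0
Trade balance (goods + services) = -130.6 + 61.0 = -69.6
Net primary income = 87.2 - 62.9 = 24.3
Net secondary income = 19.2 - 19.2 = 0.0
Current account = -69.6 + 24.3 + 0.0 = -45.3
Financial account = -(-45.3 + 5.7 + 4.6) = 35.0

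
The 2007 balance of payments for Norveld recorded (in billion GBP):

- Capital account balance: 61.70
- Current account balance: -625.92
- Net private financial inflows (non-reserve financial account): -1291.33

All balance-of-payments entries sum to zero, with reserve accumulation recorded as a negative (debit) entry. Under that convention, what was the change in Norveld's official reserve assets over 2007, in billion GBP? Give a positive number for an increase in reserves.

Official reserve transactions balance = -((-625.92) + 61.70 + (-1291.33)) = 1855.55
An accumulation of reserves is recorded as a debit (negative entry), so the change in the stock of reserves is the negative of that balance.
Change in official reserves = -(1855.55) = -1855.55

-1855.55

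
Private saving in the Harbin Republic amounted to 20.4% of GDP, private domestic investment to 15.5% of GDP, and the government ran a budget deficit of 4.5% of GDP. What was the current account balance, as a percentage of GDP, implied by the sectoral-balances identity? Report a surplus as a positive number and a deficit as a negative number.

0.4

By the sectoral-balances identity, CA = (S_private - I) + (T - G).
Private balance = 20.4 - 15.5 = 4.9
Government balance (T - G) = -4.5
CA = 4.9 + (-4.5) = 0.4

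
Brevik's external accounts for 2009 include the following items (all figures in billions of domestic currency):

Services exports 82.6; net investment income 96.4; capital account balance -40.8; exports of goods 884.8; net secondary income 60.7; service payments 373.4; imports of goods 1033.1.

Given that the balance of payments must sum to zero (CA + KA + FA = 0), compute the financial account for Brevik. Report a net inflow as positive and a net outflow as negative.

Goods balance = 884.8 - 1033.1 = -148.3
Services balance = 82.6 - 373.4 = -290.8
Trade balance (goods + services) = -148.3 + (-290.8) = -439.1
Net primary income = 96.4
Net secondary income = 60.7
Current account = -439.1 + 96.4 + 60.7 = -282.0
Financial account = -(-282.0 + (-40.8)) = 322.8

322.8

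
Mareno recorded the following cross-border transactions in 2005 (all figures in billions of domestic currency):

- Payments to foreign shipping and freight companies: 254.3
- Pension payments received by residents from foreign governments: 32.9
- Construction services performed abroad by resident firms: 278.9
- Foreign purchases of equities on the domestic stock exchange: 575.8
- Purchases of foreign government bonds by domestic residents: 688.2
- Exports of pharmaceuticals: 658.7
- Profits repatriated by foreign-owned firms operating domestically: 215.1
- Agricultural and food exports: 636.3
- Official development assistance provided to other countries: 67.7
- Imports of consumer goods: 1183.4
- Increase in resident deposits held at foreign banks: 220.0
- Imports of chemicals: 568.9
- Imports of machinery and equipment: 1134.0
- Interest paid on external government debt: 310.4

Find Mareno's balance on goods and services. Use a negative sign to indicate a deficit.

-1566.7

Goods: -1134.0 + 658.7 - 568.9 - 1183.4 + 636.3 = -1591.3
Services: -254.3 + 278.9 = 24.6
Trade balance = -1591.3 + 24.6 = -1566.7
(Excluded from the trade balance — secondary income: pension payments received by residents from foreign governments 32.9, official development assistance provided to other countries 67.7; financial account: foreign purchases of equities on the domestic stock exchange 575.8, purchases of foreign government bonds by domestic residents 688.2, increase in resident deposits held at foreign banks 220.0; primary income: profits repatriated by foreign-owned firms operating domestically 215.1, interest paid on external government debt 310.4.)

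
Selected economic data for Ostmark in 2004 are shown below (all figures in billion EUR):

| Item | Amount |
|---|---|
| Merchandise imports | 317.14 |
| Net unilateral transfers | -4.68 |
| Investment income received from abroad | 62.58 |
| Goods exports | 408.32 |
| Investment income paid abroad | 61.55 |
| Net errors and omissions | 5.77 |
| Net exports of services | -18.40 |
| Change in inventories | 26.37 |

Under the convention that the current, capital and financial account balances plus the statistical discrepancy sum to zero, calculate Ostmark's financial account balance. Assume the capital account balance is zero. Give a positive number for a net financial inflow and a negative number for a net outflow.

Goods balance = 408.32 - 317.14 = 91.18
Services balance = -18.40
Trade balance (goods + services) = 91.18 + (-18.40) = 72.78
Net primary income = 62.58 - 61.55 = 1.03
Net secondary income = -4.68
Current account = 72.78 + 1.03 + (-4.68) = 69.13
Financial account = -(69.13 + 5.77) = -74.90

-74.90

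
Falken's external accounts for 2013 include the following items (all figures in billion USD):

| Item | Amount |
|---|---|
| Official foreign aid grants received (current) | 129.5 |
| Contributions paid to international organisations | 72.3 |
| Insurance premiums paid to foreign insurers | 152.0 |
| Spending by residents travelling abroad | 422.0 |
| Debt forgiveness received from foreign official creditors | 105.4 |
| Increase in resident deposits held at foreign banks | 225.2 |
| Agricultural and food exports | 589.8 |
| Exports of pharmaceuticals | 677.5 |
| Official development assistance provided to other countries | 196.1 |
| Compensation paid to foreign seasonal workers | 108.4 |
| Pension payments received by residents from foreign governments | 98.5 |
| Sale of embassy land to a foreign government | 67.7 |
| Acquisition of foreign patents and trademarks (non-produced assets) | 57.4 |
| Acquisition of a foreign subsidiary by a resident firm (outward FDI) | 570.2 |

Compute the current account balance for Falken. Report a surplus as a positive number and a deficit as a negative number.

Goods: 677.5 + 589.8 = 1267.3
Services: -152.0 - 422.0 = -574.0
Primary income: -108.4
Secondary income: 129.5 - 196.1 + 98.5 - 72.3 = -40.4
Current account = 1267.3 + (-574.0) + (-108.4) + (-40.4) = 544.5
(Excluded from the current account — capital account: debt forgiveness received from foreign official creditors 105.4, sale of embassy land to a foreign government 67.7, acquisition of foreign patents and trademarks (non-produced assets) 57.4; financial account: increase in resident deposits held at foreign banks 225.2, acquisition of a foreign subsidiary by a resident firm (outward FDI) 570.2.)

544.5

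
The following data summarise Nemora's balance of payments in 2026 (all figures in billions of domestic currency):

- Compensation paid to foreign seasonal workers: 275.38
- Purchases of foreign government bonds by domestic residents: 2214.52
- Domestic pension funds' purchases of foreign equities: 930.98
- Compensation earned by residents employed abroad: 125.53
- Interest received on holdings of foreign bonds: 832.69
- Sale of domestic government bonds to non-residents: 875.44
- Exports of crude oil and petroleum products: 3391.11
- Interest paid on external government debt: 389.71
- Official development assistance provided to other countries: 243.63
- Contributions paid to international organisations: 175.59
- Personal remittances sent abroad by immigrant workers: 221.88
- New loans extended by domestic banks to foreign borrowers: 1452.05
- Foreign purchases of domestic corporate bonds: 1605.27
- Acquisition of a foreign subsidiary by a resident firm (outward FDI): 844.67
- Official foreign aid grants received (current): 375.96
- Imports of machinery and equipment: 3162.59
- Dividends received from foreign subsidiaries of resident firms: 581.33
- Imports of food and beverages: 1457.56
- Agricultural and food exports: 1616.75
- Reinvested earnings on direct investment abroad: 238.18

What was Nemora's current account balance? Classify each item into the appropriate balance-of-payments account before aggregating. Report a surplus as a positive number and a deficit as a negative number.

1235.21

Goods: 3391.11 - 3162.59 + 1616.75 - 1457.56 = 387.71
Primary income: 832.69 - 389.71 + 238.18 - 275.38 + 125.53 + 581.33 = 1112.64
Secondary income: -243.63 - 175.59 - 221.88 + 375.96 = -265.14
Current account = 387.71 + 1112.64 + (-265.14) = 1235.21
(Excluded from the current account — financial account: purchases of foreign government bonds by domestic residents 2214.52, domestic pension funds' purchases of foreign equities 930.98, sale of domestic government bonds to non-residents 875.44, new loans extended by domestic banks to foreign borrowers 1452.05, foreign purchases of domestic corporate bonds 1605.27, acquisition of a foreign subsidiary by a resident firm (outward FDI) 844.67.)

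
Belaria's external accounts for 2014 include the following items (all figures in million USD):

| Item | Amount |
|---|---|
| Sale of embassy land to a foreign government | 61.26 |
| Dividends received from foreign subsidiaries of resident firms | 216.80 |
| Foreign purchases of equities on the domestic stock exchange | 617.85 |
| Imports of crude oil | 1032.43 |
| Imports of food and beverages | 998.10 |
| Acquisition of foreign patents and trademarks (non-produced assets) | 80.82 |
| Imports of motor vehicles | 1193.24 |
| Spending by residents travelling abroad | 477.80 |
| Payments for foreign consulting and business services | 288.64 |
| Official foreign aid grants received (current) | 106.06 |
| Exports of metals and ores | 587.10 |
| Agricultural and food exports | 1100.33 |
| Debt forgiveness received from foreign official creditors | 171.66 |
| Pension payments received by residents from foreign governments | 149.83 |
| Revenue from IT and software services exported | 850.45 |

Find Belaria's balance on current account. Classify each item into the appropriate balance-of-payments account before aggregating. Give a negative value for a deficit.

-979.64

Goods: -998.10 - 1193.24 + 1100.33 - 1032.43 + 587.10 = -1536.34
Services: -288.64 - 477.80 + 850.45 = 84.01
Primary income: 216.80
Secondary income: 106.06 + 149.83 = 255.89
Current account = (-1536.34) + 84.01 + 216.80 + 255.89 = -979.64
(Excluded from the current account — capital account: sale of embassy land to a foreign government 61.26, acquisition of foreign patents and trademarks (non-produced assets) 80.82, debt forgiveness received from foreign official creditors 171.66; financial account: foreign purchases of equities on the domestic stock exchange 617.85.)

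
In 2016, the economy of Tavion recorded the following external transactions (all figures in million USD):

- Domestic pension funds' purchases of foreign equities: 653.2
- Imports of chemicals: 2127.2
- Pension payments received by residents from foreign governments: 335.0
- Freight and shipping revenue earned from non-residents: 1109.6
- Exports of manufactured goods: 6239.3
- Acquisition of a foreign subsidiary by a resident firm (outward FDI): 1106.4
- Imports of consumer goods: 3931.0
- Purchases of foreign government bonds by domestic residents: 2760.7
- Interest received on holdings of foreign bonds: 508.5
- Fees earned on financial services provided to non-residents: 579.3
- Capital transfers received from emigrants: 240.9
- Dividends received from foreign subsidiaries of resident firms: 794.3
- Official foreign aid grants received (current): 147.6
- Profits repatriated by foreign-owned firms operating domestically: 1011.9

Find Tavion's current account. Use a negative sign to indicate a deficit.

Goods: 6239.3 - 3931.0 - 2127.2 = 181.1
Services: 579.3 + 1109.6 = 1688.9
Primary income: 508.5 - 1011.9 + 794.3 = 290.9
Secondary income: 147.6 + 335.0 = 482.6
Current account = 181.1 + 1688.9 + 290.9 + 482.6 = 2643.5
(Excluded from the current account — financial account: domestic pension funds' purchases of foreign equities 653.2, acquisition of a foreign subsidiary by a resident firm (outward FDI) 1106.4, purchases of foreign government bonds by domestic residents 2760.7; capital account: capital transfers received from emigrants 240.9.)

2643.5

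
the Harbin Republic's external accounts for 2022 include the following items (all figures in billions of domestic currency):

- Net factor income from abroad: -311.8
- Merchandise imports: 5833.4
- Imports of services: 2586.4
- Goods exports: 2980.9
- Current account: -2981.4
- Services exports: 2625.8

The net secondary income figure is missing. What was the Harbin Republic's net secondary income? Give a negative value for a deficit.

143.5

Current account = goods balance + services balance + net primary income + net secondary income
Sum of the known components = -3124.9
Net secondary income = CA - (known components) = -2981.4 - (-3124.9) = 143.5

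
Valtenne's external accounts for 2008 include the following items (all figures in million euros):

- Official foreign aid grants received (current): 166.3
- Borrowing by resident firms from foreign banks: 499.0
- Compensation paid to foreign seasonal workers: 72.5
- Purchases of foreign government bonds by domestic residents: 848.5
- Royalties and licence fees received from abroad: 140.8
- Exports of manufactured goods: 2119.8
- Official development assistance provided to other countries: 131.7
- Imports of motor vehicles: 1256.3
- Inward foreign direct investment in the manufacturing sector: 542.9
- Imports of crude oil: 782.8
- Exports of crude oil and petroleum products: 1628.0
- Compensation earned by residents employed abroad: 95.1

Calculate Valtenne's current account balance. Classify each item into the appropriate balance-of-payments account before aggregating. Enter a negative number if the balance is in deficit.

Goods: 2119.8 + 1628.0 - 782.8 - 1256.3 = 1708.7
Services: 140.8
Primary income: -72.5 + 95.1 = 22.6
Secondary income: -131.7 + 166.3 = 34.6
Current account = 1708.7 + 140.8 + 22.6 + 34.6 = 1906.7
(Excluded from the current account — financial account: borrowing by resident firms from foreign banks 499.0, purchases of foreign government bonds by domestic residents 848.5, inward foreign direct investment in the manufacturing sector 542.9.)

1906.7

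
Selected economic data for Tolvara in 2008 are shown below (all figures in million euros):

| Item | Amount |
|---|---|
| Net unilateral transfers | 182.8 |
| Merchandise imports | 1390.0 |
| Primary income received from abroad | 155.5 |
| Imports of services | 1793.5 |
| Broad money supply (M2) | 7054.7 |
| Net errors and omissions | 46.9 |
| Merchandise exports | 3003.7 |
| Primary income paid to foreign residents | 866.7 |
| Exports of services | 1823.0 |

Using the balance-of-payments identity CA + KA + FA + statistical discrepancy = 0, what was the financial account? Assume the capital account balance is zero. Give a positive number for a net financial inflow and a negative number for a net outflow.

Goods balance = 3003.7 - 1390.0 = 1613.7
Services balance = 1823.0 - 1793.5 = 29.5
Trade balance (goods + services) = 1613.7 + 29.5 = 1643.2
Net primary income = 155.5 - 866.7 = -711.2
Net secondary income = 182.8
Current account = 1643.2 + (-711.2) + 182.8 = 1114.8
Financial account = -(1114.8 + 46.9) = -1161.7

-1161.7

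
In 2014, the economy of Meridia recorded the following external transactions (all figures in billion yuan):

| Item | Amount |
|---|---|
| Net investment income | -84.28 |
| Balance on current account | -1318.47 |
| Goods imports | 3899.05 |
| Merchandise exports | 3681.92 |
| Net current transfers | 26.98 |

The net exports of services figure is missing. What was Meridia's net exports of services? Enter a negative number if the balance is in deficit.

Current account = goods balance + services balance + net primary income + net secondary income
Sum of the known components = -274.43
Net exports of services = CA - (known components) = -1318.47 - (-274.43) = -1044.04

-1044.04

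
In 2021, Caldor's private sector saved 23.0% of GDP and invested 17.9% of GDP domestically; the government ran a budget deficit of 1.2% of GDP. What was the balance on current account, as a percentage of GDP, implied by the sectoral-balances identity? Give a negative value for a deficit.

By the sectoral-balances identity, CA = (S_private - I) + (T - G).
Private balance = 23.0 - 17.9 = 5.1
Government balance (T - G) = -1.2
CA = 5.1 + (-1.2) = 3.9

3.9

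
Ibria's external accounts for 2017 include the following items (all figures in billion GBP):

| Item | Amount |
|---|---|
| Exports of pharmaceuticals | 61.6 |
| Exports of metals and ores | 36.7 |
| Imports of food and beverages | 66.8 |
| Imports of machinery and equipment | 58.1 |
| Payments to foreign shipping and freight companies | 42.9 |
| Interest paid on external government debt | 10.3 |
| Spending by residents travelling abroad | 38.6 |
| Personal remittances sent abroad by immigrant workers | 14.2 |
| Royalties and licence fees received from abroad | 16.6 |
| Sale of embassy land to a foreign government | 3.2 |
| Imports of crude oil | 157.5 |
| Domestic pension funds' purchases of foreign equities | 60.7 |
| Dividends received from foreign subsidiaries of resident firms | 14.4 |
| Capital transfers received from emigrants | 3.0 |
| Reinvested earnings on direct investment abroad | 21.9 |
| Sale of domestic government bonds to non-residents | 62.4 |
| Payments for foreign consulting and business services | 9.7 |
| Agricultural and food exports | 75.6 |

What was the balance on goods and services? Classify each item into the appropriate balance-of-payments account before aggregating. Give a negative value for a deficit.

-183.1

Goods: 61.6 - 58.1 + 36.7 - 157.5 + 75.6 - 66.8 = -108.5
Services: 16.6 - 42.9 - 9.7 - 38.6 = -74.6
Trade balance = -108.5 + (-74.6) = -183.1
(Excluded from the trade balance — primary income: interest paid on external government debt 10.3, dividends received from foreign subsidiaries of resident firms 14.4, reinvested earnings on direct investment abroad 21.9; secondary income: personal remittances sent abroad by immigrant workers 14.2; capital account: sale of embassy land to a foreign government 3.2, capital transfers received from emigrants 3.0; financial account: domestic pension funds' purchases of foreign equities 60.7, sale of domestic government bonds to non-residents 62.4.)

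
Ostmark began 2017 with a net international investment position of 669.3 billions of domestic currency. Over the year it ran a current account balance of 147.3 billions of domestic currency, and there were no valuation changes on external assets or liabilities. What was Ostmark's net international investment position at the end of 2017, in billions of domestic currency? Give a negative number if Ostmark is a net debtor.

816.6

With no valuation effects, change in NIIP = current account = 147.3
End-of-year NIIP = 669.3 + 147.3 = 816.6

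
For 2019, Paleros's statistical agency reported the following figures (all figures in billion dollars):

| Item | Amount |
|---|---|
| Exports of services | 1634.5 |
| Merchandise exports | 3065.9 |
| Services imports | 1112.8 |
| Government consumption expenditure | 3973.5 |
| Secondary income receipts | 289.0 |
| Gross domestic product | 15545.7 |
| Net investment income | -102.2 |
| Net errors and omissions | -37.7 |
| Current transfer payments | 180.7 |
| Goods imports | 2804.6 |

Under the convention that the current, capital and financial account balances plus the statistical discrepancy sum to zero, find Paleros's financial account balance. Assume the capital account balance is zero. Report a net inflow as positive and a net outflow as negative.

-751.4

Goods balance = 3065.9 - 2804.6 = 261.3
Services balance = 1634.5 - 1112.8 = 521.7
Trade balance (goods + services) = 261.3 + 521.7 = 783.0
Net primary income = -102.2
Net secondary income = 289.0 - 180.7 = 108.3
Current account = 783.0 + (-102.2) + 108.3 = 789.1
Financial account = -(789.1 + (-37.7)) = -751.4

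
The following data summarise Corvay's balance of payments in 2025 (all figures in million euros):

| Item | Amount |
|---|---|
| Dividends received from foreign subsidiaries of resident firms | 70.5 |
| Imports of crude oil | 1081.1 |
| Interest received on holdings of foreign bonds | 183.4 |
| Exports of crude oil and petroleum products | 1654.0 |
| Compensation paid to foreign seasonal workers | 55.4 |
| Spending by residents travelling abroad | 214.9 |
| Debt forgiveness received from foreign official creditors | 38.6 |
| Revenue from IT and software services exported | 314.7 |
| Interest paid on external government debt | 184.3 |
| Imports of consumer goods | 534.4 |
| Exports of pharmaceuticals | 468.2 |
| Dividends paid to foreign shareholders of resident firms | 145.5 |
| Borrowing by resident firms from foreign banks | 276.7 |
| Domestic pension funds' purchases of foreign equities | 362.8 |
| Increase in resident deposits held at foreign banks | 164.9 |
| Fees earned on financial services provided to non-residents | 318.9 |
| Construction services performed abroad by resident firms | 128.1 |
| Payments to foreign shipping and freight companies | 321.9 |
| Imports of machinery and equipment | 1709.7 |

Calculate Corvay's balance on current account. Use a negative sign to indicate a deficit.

Goods: -534.4 - 1081.1 - 1709.7 + 1654.0 + 468.2 = -1203.0
Services: -321.9 + 314.7 + 318.9 + 128.1 - 214.9 = 224.9
Primary income: 183.4 - 145.5 - 55.4 - 184.3 + 70.5 = -131.3
Current account = (-1203.0) + 224.9 + (-131.3) = -1109.4
(Excluded from the current account — capital account: debt forgiveness received from foreign official creditors 38.6; financial account: borrowing by resident firms from foreign banks 276.7, domestic pension funds' purchases of foreign equities 362.8, increase in resident deposits held at foreign banks 164.9.)

-1109.4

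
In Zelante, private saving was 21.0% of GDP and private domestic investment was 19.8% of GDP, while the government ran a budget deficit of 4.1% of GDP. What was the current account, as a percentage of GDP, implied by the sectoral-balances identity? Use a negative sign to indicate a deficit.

-2.9

By the sectoral-balances identity, CA = (S_private - I) + (T - G).
Private balance = 21.0 - 19.8 = 1.2
Government balance (T - G) = -4.1
CA = 1.2 + (-4.1) = -2.9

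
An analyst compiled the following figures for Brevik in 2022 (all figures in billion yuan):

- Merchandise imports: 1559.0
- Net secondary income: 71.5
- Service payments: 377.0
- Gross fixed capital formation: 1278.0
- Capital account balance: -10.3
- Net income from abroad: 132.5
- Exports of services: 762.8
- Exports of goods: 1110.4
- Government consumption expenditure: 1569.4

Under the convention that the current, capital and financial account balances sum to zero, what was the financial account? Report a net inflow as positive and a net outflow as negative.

-130.9

Goods balance = 1110.4 - 1559.0 = -448.6
Services balance = 762.8 - 377.0 = 385.8
Trade balance (goods + services) = -448.6 + 385.8 = -62.8
Net primary income = 132.5
Net secondary income = 71.5
Current account = -62.8 + 132.5 + 71.5 = 141.2
Financial account = -(141.2 + (-10.3)) = -130.9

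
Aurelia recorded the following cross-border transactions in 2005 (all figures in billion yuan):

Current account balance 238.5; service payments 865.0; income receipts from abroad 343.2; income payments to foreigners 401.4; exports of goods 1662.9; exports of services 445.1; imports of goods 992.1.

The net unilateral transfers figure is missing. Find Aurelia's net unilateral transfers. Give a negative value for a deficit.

Current account = goods balance + services balance + net primary income + net secondary income
Sum of the known components = 192.7
Net unilateral transfers = CA - (known components) = 238.5 - 192.7 = 45.8

45.8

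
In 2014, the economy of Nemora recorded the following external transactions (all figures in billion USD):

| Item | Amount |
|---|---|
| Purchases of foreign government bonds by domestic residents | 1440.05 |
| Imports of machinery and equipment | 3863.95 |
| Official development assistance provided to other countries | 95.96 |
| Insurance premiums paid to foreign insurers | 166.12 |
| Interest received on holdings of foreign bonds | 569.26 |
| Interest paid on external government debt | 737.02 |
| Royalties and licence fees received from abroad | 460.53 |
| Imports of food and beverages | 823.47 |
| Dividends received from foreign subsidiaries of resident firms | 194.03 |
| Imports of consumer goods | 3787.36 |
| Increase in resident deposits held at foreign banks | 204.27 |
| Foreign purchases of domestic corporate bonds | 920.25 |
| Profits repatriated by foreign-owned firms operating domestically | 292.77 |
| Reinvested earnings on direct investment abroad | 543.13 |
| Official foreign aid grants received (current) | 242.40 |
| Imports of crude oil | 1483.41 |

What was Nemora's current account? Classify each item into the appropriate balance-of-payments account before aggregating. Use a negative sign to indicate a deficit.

-9240.71

Goods: -3863.95 - 1483.41 - 3787.36 - 823.47 = -9958.19
Services: -166.12 + 460.53 = 294.41
Primary income: 543.13 - 292.77 + 194.03 + 569.26 - 737.02 = 276.63
Secondary income: 242.40 - 95.96 = 146.44
Current account = (-9958.19) + 294.41 + 276.63 + 146.44 = -9240.71
(Excluded from the current account — financial account: purchases of foreign government bonds by domestic residents 1440.05, increase in resident deposits held at foreign banks 204.27, foreign purchases of domestic corporate bonds 920.25.)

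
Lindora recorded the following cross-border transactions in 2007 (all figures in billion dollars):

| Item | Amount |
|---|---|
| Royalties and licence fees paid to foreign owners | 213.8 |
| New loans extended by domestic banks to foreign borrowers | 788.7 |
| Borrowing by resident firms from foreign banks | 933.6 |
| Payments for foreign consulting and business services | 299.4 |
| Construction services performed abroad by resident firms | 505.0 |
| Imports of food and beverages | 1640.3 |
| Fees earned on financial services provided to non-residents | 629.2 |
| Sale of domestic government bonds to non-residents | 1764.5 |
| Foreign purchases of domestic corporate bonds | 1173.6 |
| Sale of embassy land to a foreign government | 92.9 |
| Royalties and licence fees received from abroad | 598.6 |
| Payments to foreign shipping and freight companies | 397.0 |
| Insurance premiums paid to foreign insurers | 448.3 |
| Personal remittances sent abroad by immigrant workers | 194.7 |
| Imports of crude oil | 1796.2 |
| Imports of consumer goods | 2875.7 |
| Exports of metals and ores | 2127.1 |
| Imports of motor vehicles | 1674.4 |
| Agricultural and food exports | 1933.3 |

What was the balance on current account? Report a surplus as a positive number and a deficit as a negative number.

-3746.6

Goods: -1674.4 + 1933.3 - 1796.2 - 1640.3 + 2127.1 - 2875.7 = -3926.2
Services: -213.8 - 299.4 - 448.3 + 505.0 + 629.2 - 397.0 + 598.6 = 374.3
Secondary income: -194.7
Current account = (-3926.2) + 374.3 + (-194.7) = -3746.6
(Excluded from the current account — financial account: new loans extended by domestic banks to foreign borrowers 788.7, borrowing by resident firms from foreign banks 933.6, sale of domestic government bonds to non-residents 1764.5, foreign purchases of domestic corporate bonds 1173.6; capital account: sale of embassy land to a foreign government 92.9.)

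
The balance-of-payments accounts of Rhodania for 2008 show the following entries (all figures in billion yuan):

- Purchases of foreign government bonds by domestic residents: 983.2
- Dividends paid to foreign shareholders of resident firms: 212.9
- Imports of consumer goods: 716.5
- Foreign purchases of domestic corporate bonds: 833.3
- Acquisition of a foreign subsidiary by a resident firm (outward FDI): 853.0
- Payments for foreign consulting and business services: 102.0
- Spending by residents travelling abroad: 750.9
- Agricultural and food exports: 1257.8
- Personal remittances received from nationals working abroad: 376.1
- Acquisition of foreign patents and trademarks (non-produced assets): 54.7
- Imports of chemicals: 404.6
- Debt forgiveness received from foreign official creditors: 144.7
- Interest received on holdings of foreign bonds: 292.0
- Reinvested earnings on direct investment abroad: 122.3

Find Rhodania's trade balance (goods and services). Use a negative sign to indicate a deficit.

Goods: -716.5 - 404.6 + 1257.8 = 136.7
Services: -102.0 - 750.9 = -852.9
Trade balance = 136.7 + (-852.9) = -716.2
(Excluded from the trade balance — financial account: purchases of foreign government bonds by domestic residents 983.2, foreign purchases of domestic corporate bonds 833.3, acquisition of a foreign subsidiary by a resident firm (outward FDI) 853.0; primary income: dividends paid to foreign shareholders of resident firms 212.9, interest received on holdings of foreign bonds 292.0, reinvested earnings on direct investment abroad 122.3; secondary income: personal remittances received from nationals working abroad 376.1; capital account: acquisition of foreign patents and trademarks (non-produced assets) 54.7, debt forgiveness received from foreign official creditors 144.7.)

-716.2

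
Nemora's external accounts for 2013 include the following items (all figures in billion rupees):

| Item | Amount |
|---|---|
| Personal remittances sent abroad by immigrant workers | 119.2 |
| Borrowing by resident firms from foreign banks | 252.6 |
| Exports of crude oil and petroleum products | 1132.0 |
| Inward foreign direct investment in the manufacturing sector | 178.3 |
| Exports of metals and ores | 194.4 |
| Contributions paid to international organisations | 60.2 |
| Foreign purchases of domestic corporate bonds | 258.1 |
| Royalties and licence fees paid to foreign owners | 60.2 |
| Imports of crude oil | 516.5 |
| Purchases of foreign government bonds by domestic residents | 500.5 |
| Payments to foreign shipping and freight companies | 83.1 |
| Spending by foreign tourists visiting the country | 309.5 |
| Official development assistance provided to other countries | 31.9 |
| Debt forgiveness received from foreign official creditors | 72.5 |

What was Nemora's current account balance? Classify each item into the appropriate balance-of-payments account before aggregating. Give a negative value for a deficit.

764.8

Goods: 194.4 + 1132.0 - 516.5 = 809.9
Services: -83.1 + 309.5 - 60.2 = 166.2
Secondary income: -31.9 - 119.2 - 60.2 = -211.3
Current account = 809.9 + 166.2 + (-211.3) = 764.8
(Excluded from the current account — financial account: borrowing by resident firms from foreign banks 252.6, inward foreign direct investment in the manufacturing sector 178.3, foreign purchases of domestic corporate bonds 258.1, purchases of foreign government bonds by domestic residents 500.5; capital account: debt forgiveness received from foreign official creditors 72.5.)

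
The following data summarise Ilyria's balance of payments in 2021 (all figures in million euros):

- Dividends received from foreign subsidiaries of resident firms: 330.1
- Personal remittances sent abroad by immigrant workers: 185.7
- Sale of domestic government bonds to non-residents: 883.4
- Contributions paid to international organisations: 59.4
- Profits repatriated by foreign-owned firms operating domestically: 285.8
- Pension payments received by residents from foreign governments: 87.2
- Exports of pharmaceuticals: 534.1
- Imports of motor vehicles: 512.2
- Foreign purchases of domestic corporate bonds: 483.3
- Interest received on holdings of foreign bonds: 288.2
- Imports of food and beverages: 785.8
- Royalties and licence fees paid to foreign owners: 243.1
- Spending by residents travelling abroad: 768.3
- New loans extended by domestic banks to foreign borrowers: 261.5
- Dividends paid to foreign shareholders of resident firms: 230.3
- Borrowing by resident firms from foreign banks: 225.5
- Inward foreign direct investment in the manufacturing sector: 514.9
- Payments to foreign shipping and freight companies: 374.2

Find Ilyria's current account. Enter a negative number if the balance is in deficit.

-2205.2

Goods: -512.2 - 785.8 + 534.1 = -763.9
Services: -768.3 - 243.1 - 374.2 = -1385.6
Primary income: 288.2 + 330.1 - 230.3 - 285.8 = 102.2
Secondary income: -59.4 + 87.2 - 185.7 = -157.9
Current account = (-763.9) + (-1385.6) + 102.2 + (-157.9) = -2205.2
(Excluded from the current account — financial account: sale of domestic government bonds to non-residents 883.4, foreign purchases of domestic corporate bonds 483.3, new loans extended by domestic banks to foreign borrowers 261.5, borrowing by resident firms from foreign banks 225.5, inward foreign direct investment in the manufacturing sector 514.9.)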